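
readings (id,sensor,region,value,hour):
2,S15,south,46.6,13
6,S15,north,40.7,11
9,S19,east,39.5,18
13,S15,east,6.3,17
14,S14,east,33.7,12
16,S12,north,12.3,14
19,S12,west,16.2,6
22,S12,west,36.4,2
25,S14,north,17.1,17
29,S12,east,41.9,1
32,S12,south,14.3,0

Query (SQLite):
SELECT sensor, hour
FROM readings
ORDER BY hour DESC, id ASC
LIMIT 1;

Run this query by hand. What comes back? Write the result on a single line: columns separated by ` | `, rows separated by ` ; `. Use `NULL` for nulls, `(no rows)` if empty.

Sort by hour desc, tiebreak id asc: (18, id=9), (17, id=13), (17, id=25), (14, id=16) …. Take first 1.

S19 | 18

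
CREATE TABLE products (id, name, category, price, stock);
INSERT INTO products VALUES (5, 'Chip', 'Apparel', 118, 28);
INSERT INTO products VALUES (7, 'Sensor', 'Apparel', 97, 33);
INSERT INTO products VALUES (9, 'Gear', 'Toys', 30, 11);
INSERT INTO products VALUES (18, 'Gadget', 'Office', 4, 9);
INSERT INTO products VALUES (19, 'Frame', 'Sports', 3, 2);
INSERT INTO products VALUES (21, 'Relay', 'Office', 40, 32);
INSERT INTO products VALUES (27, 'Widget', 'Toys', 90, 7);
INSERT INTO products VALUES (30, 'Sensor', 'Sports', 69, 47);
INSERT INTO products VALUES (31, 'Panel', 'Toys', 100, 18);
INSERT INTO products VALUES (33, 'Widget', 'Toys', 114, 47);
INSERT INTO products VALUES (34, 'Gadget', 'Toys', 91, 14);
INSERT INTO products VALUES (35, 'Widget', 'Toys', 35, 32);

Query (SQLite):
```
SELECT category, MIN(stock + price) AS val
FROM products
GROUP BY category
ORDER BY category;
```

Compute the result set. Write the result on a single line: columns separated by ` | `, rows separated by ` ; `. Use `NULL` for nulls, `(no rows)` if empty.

For each row compute stock + price.
Group by category; take MIN of the expression per group.
  Apparel: ids {5, 7} → MIN(stock + price)=130
  Office: ids {18, 21} → MIN(stock + price)=13
  Sports: ids {19, 30} → MIN(stock + price)=5
  Toys: ids {9, 27, 31, 33, 34, 35} → MIN(stock + price)=41

Apparel | 130 ; Office | 13 ; Sports | 5 ; Toys | 41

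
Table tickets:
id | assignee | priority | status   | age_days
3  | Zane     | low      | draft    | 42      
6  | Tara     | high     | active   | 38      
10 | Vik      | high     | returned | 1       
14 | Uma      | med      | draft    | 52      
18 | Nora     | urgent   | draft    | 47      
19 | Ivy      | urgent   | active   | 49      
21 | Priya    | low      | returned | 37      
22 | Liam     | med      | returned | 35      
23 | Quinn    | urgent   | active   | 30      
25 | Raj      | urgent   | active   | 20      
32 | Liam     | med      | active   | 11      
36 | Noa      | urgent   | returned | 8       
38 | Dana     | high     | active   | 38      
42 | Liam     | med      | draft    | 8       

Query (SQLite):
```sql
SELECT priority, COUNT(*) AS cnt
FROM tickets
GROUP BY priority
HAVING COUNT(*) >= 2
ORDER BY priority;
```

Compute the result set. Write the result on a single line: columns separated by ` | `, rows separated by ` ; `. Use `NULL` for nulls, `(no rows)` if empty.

Partition tickets by priority; compute COUNT(*) within each group.
HAVING: keep groups with count ≥ 2.
  high: ids {6, 10, 38} → COUNT(*)=3
  low: ids {3, 21} → COUNT(*)=2
  med: ids {14, 22, 32, 42} → COUNT(*)=4
  urgent: ids {18, 19, 23, 25, 36} → COUNT(*)=5

high | 3 ; low | 2 ; med | 4 ; urgent | 5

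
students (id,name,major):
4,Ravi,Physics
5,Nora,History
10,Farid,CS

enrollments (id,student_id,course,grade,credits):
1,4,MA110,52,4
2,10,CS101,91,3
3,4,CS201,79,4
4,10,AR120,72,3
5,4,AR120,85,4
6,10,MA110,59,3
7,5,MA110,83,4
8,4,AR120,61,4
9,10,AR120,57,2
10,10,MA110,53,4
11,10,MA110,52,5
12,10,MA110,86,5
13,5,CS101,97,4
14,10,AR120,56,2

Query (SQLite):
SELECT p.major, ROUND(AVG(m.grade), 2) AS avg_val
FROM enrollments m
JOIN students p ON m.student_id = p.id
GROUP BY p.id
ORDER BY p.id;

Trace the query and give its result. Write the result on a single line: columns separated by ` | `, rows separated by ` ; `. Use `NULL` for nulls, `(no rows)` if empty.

Physics | 69.25 ; History | 90 ; CS | 65.75

Join each enrollments row to its students via student_id.
Group joined rows by students.id; compute ROUND(AVG(m.grade), 2) per group.
  4: ids {1, 3, 5, 8} → ROUND(AVG(m.grade), 2)=69.25
  5: ids {7, 13} → ROUND(AVG(m.grade), 2)=90
  10: ids {2, 4, 6, 9, 10, 11, 12, 14} → ROUND(AVG(m.grade), 2)=65.75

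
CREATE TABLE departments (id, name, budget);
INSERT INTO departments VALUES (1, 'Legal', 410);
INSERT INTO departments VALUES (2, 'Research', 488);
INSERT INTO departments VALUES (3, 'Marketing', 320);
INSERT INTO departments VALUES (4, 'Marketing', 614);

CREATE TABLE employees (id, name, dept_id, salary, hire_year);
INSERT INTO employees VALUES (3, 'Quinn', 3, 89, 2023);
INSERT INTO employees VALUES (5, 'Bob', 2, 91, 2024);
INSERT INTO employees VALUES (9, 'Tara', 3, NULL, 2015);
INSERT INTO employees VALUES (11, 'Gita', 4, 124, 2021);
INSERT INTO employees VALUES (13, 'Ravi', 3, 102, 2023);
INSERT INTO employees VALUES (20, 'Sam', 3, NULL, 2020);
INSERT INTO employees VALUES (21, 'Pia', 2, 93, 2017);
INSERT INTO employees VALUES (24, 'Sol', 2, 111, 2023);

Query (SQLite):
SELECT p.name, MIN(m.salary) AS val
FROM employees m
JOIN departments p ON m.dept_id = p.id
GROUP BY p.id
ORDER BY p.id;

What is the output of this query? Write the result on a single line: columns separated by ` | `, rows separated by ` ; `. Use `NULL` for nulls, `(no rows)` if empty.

Research | 91 ; Marketing | 89 ; Marketing | 124

Join each employees row to its departments via dept_id.
Group joined rows by departments.id; compute MIN(m.salary) per group.
  2: ids {5, 21, 24} → MIN(m.salary)=91
  3: ids {3, 9, 13, 20} → MIN(m.salary)=89
  4: ids {11} → MIN(m.salary)=124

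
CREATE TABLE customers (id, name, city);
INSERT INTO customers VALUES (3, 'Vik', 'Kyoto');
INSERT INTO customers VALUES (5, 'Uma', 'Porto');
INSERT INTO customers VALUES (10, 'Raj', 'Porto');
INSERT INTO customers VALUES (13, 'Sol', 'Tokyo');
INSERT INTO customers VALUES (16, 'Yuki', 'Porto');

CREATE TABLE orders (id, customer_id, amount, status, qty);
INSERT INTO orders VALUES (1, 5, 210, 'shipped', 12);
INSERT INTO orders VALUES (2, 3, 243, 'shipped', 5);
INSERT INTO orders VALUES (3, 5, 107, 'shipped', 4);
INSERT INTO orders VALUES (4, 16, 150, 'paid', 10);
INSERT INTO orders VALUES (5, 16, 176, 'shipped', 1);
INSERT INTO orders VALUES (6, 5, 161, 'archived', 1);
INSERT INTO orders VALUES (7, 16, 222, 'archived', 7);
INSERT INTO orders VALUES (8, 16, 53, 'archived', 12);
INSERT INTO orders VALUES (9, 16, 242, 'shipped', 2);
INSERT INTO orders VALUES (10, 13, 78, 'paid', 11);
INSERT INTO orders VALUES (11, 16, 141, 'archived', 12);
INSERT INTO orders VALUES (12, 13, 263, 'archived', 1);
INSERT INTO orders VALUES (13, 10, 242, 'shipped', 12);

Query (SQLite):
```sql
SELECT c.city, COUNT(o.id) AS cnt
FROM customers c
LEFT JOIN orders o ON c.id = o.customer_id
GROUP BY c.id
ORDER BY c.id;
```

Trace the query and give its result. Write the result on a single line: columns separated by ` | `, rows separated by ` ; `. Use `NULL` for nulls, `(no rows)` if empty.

Kyoto | 1 ; Porto | 3 ; Porto | 1 ; Tokyo | 2 ; Porto | 6

LEFT JOIN keeps every customers row; unmatched ones get NULL for orders columns.
Group by customers.id and compute COUNT(o.id). COUNT(col) of an all-NULL group is 0.
  3: ids {2} → COUNT(o.id)=1
  5: ids {1, 3, 6} → COUNT(o.id)=3
  10: ids {13} → COUNT(o.id)=1
  13: ids {10, 12} → COUNT(o.id)=2
  16: ids {4, 5, 7, 8, 9, 11} → COUNT(o.id)=6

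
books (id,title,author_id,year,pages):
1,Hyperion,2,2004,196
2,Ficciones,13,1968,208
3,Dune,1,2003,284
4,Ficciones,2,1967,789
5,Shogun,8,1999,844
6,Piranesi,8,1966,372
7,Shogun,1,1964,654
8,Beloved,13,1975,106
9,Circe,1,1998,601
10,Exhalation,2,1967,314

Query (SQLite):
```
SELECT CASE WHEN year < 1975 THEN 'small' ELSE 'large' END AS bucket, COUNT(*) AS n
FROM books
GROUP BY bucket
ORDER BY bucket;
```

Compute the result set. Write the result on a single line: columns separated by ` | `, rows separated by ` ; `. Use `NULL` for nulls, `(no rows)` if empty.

large | 5 ; small | 5

Bucket rows by year < 1975 → 'small' else 'large'; count each bucket.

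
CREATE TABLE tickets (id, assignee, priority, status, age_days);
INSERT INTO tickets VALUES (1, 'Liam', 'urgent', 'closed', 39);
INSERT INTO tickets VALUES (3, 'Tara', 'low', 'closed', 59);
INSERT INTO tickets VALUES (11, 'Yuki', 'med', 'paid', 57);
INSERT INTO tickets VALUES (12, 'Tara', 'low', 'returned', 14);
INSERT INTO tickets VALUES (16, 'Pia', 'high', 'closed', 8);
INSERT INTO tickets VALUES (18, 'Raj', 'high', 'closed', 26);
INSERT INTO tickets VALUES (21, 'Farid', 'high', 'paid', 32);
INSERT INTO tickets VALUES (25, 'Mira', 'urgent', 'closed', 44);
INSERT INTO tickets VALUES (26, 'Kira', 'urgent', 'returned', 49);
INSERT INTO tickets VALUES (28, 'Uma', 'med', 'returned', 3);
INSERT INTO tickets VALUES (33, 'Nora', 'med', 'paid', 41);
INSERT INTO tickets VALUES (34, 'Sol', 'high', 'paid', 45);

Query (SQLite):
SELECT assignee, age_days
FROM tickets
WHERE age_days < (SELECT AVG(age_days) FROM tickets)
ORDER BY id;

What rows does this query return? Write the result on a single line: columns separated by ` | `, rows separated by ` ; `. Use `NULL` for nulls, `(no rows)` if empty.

Tara | 14 ; Pia | 8 ; Raj | 26 ; Farid | 32 ; Uma | 3

Scalar subquery: AVG(age_days) over all tickets rows = 34.75.
Keep rows where age_days < that value.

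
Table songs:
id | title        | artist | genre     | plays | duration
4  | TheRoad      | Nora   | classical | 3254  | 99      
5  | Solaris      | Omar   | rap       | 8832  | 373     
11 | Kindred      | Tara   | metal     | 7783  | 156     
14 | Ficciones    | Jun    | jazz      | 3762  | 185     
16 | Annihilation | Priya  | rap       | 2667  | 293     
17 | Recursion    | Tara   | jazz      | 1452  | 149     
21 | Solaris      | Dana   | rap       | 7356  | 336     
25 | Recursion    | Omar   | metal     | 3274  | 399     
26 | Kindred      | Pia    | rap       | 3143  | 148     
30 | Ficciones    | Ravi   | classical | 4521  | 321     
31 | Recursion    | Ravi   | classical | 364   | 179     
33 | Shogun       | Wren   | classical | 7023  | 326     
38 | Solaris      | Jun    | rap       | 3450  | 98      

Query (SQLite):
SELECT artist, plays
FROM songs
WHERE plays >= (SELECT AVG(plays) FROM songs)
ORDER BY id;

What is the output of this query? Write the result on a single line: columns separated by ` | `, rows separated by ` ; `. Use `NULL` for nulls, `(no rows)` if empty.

Omar | 8832 ; Tara | 7783 ; Dana | 7356 ; Ravi | 4521 ; Wren | 7023

Scalar subquery: AVG(plays) over all songs rows = 4375.461538 (≈; comparison uses full precision).
Keep rows where plays >= that value.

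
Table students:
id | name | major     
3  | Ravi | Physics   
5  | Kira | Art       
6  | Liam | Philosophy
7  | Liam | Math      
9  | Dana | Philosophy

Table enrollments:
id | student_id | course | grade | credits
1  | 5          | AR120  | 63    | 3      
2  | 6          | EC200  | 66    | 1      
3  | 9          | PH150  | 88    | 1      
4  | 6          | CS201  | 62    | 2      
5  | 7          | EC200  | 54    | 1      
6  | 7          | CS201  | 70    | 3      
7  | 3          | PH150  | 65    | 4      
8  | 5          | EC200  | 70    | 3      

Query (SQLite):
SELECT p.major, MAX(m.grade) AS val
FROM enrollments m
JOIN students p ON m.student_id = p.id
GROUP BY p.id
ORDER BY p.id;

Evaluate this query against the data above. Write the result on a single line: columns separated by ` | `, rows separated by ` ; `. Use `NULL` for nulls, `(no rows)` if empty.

Physics | 65 ; Art | 70 ; Philosophy | 66 ; Math | 70 ; Philosophy | 88

Join each enrollments row to its students via student_id.
Group joined rows by students.id; compute MAX(m.grade) per group.
  3: ids {7} → MAX(m.grade)=65
  5: ids {1, 8} → MAX(m.grade)=70
  6: ids {2, 4} → MAX(m.grade)=66
  7: ids {5, 6} → MAX(m.grade)=70
  9: ids {3} → MAX(m.grade)=88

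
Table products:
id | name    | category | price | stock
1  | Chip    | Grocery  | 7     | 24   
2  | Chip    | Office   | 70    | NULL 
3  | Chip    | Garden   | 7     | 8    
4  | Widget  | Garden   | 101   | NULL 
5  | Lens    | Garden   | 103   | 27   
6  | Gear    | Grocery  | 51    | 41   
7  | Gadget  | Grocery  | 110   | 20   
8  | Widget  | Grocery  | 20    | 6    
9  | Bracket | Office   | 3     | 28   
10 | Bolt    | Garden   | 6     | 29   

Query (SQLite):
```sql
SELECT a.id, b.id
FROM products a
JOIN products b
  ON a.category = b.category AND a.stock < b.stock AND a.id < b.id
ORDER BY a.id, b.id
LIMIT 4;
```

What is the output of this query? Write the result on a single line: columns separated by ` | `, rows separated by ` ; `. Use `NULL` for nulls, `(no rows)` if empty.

Pairs (a,b) with same category, a.stock < b.stock, a.id < b.id.
category groups: Garden:{3,4,5,10} Grocery:{1,6,7,8} Office:{2,9}
Ordered by (a.id, b.id); first 4.

1 | 6 ; 3 | 5 ; 3 | 10 ; 5 | 10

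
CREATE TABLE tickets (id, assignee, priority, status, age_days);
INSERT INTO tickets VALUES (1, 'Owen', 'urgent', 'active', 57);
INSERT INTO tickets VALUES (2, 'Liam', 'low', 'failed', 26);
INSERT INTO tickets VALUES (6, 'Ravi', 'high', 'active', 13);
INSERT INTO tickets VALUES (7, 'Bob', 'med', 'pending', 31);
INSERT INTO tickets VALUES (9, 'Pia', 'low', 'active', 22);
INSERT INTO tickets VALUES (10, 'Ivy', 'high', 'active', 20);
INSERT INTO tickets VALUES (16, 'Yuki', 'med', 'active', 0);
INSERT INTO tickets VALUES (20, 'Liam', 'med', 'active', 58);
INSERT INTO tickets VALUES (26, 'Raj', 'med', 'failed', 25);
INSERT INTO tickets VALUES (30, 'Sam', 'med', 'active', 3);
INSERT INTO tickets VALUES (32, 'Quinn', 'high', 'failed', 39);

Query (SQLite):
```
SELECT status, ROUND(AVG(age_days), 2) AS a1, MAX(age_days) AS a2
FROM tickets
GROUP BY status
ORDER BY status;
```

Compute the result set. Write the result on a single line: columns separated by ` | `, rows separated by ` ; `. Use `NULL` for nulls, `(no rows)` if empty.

active | 24.71 | 58 ; failed | 30 | 39 ; pending | 31 | 31

Group tickets by status.
Per group compute: ROUND(AVG(age_days), 2), MAX(age_days).
  active: ids {1, 6, 9, 10, 16, 20, 30} → ROUND(AVG(age_days), 2)=24.71, MAX(age_days)=58
  failed: ids {2, 26, 32} → ROUND(AVG(age_days), 2)=30, MAX(age_days)=39
  pending: ids {7} → ROUND(AVG(age_days), 2)=31, MAX(age_days)=31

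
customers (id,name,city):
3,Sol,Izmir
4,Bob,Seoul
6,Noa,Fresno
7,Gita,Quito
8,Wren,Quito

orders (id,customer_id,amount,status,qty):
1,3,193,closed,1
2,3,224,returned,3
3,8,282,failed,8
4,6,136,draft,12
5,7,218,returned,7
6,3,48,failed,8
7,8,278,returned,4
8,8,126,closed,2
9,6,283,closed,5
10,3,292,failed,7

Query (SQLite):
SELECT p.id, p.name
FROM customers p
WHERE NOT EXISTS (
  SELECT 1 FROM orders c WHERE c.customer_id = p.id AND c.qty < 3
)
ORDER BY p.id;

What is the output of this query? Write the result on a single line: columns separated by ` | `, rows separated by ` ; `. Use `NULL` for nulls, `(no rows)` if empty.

For each customers row, check whether any orders with matching customer_id has qty < 3.
Keep rows where that is false.

4 | Bob ; 6 | Noa ; 7 | Gita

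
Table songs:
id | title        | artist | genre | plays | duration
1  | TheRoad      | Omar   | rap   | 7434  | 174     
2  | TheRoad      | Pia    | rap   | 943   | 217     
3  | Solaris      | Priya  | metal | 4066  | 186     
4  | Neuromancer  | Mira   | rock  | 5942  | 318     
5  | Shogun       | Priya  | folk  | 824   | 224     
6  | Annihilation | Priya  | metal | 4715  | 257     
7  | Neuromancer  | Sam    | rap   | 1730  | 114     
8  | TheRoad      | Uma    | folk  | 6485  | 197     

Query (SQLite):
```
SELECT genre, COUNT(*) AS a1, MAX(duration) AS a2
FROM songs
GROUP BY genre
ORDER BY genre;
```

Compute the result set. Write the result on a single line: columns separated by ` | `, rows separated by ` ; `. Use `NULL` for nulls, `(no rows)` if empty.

folk | 2 | 224 ; metal | 2 | 257 ; rap | 3 | 217 ; rock | 1 | 318

Group songs by genre.
Per group compute: COUNT(*), MAX(duration).
  folk: ids {5, 8} → COUNT(*)=2, MAX(duration)=224
  metal: ids {3, 6} → COUNT(*)=2, MAX(duration)=257
  rap: ids {1, 2, 7} → COUNT(*)=3, MAX(duration)=217
  rock: ids {4} → COUNT(*)=1, MAX(duration)=318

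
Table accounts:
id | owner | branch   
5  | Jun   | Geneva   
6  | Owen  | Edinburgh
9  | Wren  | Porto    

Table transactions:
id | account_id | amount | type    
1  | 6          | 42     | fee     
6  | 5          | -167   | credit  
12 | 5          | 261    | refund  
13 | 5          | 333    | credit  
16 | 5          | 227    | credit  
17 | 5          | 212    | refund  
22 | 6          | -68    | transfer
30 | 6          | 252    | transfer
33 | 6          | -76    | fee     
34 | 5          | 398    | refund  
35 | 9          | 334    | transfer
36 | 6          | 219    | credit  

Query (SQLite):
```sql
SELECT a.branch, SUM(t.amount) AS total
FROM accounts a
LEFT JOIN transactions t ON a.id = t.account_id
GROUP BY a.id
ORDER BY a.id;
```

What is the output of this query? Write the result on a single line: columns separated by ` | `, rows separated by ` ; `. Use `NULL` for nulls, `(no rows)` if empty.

LEFT JOIN keeps every accounts row; unmatched ones get NULL for transactions columns.
Group by accounts.id and compute SUM(t.amount). SUM over an all-NULL group is NULL.
  5: ids {6, 12, 13, 16, 17, 34} → SUM(t.amount)=1264
  6: ids {1, 22, 30, 33, 36} → SUM(t.amount)=369
  9: ids {35} → SUM(t.amount)=334

Geneva | 1264 ; Edinburgh | 369 ; Porto | 334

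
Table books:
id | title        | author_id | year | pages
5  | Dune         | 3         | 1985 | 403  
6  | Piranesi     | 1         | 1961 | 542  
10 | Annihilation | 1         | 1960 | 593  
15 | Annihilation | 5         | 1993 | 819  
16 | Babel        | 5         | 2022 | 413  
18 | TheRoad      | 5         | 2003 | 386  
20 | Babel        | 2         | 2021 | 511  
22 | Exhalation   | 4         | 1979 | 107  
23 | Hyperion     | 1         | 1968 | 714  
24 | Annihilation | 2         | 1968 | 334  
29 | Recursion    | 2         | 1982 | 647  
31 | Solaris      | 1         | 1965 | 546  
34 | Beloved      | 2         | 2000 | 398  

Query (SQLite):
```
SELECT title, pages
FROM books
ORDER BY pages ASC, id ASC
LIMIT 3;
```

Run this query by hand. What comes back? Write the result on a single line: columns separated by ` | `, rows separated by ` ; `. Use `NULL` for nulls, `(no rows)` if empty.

Exhalation | 107 ; Annihilation | 334 ; TheRoad | 386

Sort by pages asc, tiebreak id asc: (107, id=22), (334, id=24), (386, id=18), (398, id=34), (403, id=5), (413, id=16) …. Take first 3.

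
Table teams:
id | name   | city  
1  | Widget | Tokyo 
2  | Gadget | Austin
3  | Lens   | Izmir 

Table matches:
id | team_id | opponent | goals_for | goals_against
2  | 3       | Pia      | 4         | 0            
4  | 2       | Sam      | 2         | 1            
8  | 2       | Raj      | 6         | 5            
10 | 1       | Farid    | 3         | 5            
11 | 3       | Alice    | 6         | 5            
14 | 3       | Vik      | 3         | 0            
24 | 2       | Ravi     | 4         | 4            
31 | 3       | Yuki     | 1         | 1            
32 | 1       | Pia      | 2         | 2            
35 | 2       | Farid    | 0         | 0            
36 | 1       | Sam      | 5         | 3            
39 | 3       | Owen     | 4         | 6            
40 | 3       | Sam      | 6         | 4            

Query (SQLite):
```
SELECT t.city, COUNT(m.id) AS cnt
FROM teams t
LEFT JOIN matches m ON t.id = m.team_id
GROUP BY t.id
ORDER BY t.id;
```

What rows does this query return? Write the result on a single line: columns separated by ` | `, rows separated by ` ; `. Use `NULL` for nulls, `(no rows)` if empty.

Tokyo | 3 ; Austin | 4 ; Izmir | 6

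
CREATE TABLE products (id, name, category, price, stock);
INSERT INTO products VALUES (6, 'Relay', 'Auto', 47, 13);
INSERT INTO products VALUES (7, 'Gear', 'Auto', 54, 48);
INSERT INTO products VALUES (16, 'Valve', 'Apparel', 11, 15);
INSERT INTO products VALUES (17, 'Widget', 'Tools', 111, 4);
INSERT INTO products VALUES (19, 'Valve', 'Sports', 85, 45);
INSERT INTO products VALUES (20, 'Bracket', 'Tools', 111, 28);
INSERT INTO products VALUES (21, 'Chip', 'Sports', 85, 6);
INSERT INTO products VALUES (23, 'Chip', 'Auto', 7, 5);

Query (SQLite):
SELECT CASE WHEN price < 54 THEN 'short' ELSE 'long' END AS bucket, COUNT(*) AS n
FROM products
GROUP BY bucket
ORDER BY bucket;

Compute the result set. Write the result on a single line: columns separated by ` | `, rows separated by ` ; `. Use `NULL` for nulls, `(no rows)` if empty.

Bucket rows by price < 54 → 'short' else 'long'; count each bucket.

long | 5 ; short | 3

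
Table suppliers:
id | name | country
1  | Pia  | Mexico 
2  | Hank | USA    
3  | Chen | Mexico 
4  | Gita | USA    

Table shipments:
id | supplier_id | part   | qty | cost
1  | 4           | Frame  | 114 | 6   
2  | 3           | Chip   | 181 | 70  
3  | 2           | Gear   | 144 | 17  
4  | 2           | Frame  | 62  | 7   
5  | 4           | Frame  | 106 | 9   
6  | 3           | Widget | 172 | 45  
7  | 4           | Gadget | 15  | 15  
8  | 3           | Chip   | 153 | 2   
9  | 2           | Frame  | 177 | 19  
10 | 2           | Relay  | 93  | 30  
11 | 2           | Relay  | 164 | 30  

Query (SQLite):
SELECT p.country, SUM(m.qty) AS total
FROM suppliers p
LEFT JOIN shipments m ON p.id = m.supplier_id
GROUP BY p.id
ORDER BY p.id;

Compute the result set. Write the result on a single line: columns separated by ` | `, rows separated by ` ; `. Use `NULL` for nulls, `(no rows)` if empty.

Mexico | NULL ; USA | 640 ; Mexico | 506 ; USA | 235

LEFT JOIN keeps every suppliers row; unmatched ones get NULL for shipments columns.
Group by suppliers.id and compute SUM(m.qty). SUM over an all-NULL group is NULL.
  1: ids {—} → SUM(m.qty)=NULL
  2: ids {3, 4, 9, 10, 11} → SUM(m.qty)=640
  3: ids {2, 6, 8} → SUM(m.qty)=506
  4: ids {1, 5, 7} → SUM(m.qty)=235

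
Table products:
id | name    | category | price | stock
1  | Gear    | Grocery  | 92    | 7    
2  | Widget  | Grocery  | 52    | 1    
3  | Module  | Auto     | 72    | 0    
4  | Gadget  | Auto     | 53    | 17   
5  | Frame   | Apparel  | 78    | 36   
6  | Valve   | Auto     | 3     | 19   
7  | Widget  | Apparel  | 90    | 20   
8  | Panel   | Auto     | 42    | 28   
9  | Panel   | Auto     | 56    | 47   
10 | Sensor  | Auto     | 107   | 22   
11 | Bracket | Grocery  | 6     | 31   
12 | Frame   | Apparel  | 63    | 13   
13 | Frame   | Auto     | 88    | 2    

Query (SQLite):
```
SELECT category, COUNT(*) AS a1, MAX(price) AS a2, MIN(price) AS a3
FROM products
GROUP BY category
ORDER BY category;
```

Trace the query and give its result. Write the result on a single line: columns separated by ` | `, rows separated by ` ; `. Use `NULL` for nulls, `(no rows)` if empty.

Group products by category.
Per group compute: COUNT(*), MAX(price), MIN(price).
  Apparel: ids {5, 7, 12} → COUNT(*)=3, MAX(price)=90, MIN(price)=63
  Auto: ids {3, 4, 6, 8, 9, 10, 13} → COUNT(*)=7, MAX(price)=107, MIN(price)=3
  Grocery: ids {1, 2, 11} → COUNT(*)=3, MAX(price)=92, MIN(price)=6

Apparel | 3 | 90 | 63 ; Auto | 7 | 107 | 3 ; Grocery | 3 | 92 | 6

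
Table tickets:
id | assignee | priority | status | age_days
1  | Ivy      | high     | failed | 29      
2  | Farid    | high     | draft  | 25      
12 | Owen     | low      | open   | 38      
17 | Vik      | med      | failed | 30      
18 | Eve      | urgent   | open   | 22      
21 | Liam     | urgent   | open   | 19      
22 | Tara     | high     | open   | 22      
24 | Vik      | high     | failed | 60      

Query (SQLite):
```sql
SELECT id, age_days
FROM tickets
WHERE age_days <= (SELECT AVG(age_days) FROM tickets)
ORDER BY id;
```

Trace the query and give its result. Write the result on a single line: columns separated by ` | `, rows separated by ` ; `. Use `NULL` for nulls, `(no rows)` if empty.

1 | 29 ; 2 | 25 ; 17 | 30 ; 18 | 22 ; 21 | 19 ; 22 | 22

Scalar subquery: AVG(age_days) over all tickets rows = 30.625.
Keep rows where age_days <= that value.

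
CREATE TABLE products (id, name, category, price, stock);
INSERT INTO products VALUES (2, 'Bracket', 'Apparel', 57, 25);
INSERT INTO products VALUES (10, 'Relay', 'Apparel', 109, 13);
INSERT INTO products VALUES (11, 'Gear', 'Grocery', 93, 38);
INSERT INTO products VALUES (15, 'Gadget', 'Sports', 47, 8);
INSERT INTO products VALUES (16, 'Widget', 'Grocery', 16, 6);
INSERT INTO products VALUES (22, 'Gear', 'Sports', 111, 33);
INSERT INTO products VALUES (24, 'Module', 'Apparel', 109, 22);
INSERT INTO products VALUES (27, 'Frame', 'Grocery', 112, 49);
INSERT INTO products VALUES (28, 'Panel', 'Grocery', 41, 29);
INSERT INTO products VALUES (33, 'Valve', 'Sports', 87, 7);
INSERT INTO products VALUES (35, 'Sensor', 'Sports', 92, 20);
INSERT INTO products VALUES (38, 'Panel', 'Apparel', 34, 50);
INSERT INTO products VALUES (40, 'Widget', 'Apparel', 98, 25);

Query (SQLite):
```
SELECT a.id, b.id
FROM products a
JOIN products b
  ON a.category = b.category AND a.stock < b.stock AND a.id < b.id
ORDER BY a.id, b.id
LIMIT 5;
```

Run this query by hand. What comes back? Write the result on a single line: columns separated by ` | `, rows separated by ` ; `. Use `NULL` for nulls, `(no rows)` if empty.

Pairs (a,b) with same category, a.stock < b.stock, a.id < b.id.
category groups: Apparel:{2,10,24,38,40} Grocery:{11,16,27,28} Sports:{15,22,33,35}
Ordered by (a.id, b.id); first 5.

2 | 38 ; 10 | 24 ; 10 | 38 ; 10 | 40 ; 11 | 27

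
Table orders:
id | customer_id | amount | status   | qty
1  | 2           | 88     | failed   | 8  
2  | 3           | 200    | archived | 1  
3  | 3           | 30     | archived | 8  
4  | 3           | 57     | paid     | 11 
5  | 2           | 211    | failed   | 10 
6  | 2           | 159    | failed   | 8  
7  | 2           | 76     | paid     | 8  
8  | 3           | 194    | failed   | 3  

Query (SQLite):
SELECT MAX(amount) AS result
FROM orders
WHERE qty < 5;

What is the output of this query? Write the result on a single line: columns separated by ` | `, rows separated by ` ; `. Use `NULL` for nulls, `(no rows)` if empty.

200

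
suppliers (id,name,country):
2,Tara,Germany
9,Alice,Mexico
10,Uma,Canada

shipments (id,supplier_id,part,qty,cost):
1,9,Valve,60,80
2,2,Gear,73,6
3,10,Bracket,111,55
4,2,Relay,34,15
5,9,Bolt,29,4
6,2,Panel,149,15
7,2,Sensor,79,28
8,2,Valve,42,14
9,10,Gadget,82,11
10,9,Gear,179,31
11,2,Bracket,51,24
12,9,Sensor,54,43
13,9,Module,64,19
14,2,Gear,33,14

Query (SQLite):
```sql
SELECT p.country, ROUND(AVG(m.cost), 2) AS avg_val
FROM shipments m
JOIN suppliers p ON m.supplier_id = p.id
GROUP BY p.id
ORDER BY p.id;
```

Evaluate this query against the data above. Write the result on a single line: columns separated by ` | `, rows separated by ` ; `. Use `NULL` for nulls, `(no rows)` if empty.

Germany | 16.57 ; Mexico | 35.4 ; Canada | 33

Join each shipments row to its suppliers via supplier_id.
Group joined rows by suppliers.id; compute ROUND(AVG(m.cost), 2) per group.
  2: ids {2, 4, 6, 7, 8, 11, 14} → ROUND(AVG(m.cost), 2)=16.57
  9: ids {1, 5, 10, 12, 13} → ROUND(AVG(m.cost), 2)=35.4
  10: ids {3, 9} → ROUND(AVG(m.cost), 2)=33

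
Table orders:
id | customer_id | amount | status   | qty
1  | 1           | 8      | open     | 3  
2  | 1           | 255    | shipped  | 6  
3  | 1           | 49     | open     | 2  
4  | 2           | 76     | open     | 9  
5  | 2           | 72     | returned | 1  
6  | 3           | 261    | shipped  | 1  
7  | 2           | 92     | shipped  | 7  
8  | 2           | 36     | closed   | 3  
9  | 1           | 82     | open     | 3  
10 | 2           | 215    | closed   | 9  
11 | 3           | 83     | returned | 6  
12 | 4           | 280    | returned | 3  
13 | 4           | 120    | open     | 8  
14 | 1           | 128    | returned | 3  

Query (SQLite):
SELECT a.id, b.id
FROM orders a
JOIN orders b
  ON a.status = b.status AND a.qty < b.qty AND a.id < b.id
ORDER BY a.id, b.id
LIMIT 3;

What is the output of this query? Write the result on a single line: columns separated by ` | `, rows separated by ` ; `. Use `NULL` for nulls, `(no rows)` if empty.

1 | 4 ; 1 | 13 ; 2 | 7

Pairs (a,b) with same status, a.qty < b.qty, a.id < b.id.
status groups: closed:{8,10} open:{1,3,4,9,13} returned:{5,11,12,14} shipped:{2,6,7}
Ordered by (a.id, b.id); first 3.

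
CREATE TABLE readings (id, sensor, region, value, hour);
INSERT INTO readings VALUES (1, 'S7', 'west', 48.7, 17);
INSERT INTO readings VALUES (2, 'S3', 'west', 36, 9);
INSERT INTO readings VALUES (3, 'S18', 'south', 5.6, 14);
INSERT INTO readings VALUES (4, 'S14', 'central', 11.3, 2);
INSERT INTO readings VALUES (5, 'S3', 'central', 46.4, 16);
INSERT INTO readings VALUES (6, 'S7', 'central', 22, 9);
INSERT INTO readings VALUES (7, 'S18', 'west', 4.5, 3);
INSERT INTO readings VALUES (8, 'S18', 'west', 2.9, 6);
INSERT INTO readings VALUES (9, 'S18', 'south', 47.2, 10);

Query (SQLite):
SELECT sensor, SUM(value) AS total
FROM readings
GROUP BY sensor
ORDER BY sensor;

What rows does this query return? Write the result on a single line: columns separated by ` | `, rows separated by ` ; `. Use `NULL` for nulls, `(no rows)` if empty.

Partition readings by sensor; compute SUM(value) within each group.
  S14: ids {4} → SUM(value)=11.3
  S18: ids {3, 7, 8, 9} → SUM(value)=60.2
  S3: ids {2, 5} → SUM(value)=82.4
  S7: ids {1, 6} → SUM(value)=70.7

S14 | 11.3 ; S18 | 60.2 ; S3 | 82.4 ; S7 | 70.7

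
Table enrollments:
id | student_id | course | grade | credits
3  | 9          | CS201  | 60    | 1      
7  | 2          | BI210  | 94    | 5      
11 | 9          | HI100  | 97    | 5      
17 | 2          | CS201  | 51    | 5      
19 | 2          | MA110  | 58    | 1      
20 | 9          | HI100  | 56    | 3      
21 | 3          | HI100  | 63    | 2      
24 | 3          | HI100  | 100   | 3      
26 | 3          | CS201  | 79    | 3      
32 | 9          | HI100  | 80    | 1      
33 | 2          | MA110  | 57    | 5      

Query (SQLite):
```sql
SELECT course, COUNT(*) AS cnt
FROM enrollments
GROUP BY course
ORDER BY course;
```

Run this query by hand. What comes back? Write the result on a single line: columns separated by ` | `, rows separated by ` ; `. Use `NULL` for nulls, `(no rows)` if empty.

Partition enrollments by course; compute COUNT(*) within each group.
  BI210: ids {7} → COUNT(*)=1
  CS201: ids {3, 17, 26} → COUNT(*)=3
  HI100: ids {11, 20, 21, 24, 32} → COUNT(*)=5
  MA110: ids {19, 33} → COUNT(*)=2

BI210 | 1 ; CS201 | 3 ; HI100 | 5 ; MA110 | 2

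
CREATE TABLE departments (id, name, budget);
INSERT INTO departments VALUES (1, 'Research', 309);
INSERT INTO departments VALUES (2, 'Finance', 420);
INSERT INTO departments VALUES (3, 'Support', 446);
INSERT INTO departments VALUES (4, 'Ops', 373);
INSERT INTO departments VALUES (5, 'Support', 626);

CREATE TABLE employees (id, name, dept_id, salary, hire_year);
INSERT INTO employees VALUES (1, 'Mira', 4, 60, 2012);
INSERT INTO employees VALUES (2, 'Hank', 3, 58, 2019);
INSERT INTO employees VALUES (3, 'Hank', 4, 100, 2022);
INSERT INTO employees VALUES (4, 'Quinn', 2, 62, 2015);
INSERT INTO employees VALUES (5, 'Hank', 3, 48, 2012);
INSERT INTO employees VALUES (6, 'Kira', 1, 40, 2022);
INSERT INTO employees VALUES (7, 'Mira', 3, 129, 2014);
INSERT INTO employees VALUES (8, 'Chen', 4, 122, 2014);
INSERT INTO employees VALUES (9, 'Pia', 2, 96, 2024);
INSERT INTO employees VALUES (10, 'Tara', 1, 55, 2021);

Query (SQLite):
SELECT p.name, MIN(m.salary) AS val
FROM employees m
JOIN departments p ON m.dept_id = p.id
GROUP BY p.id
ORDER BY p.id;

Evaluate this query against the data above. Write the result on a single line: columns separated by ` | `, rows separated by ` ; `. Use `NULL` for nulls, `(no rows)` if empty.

Join each employees row to its departments via dept_id.
Group joined rows by departments.id; compute MIN(m.salary) per group.
  1: ids {6, 10} → MIN(m.salary)=40
  2: ids {4, 9} → MIN(m.salary)=62
  3: ids {2, 5, 7} → MIN(m.salary)=48
  4: ids {1, 3, 8} → MIN(m.salary)=60

Research | 40 ; Finance | 62 ; Support | 48 ; Ops | 60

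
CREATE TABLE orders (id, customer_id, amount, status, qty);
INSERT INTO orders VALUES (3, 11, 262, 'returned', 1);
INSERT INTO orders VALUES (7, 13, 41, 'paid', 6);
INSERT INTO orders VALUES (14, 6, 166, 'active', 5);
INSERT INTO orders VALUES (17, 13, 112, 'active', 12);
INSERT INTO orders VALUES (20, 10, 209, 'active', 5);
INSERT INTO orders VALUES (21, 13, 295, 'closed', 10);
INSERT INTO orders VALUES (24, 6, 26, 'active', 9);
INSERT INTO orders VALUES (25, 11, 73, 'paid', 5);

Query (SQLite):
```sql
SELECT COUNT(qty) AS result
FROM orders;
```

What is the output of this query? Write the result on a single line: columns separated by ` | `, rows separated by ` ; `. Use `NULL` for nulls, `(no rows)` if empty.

8

All qty values: [1, 6, 5, 12, 5, 10, 9, 5].
COUNT(qty) counts non-NULL values → 8.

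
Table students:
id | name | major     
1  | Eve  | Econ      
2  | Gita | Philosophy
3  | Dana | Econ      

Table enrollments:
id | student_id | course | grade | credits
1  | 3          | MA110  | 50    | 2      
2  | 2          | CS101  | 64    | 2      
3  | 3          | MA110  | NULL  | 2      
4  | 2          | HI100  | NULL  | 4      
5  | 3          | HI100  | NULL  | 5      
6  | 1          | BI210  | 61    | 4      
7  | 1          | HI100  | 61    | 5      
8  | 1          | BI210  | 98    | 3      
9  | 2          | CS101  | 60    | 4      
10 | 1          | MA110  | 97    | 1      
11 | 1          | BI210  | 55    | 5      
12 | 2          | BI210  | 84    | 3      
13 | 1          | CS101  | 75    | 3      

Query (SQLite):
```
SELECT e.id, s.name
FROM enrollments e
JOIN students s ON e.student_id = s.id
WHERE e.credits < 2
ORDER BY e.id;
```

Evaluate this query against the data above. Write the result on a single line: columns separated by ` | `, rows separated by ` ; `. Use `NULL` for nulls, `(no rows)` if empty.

Each enrollments row matches the students row where student_id = students.id.
Then keep rows with e.credits < 2.

10 | Eve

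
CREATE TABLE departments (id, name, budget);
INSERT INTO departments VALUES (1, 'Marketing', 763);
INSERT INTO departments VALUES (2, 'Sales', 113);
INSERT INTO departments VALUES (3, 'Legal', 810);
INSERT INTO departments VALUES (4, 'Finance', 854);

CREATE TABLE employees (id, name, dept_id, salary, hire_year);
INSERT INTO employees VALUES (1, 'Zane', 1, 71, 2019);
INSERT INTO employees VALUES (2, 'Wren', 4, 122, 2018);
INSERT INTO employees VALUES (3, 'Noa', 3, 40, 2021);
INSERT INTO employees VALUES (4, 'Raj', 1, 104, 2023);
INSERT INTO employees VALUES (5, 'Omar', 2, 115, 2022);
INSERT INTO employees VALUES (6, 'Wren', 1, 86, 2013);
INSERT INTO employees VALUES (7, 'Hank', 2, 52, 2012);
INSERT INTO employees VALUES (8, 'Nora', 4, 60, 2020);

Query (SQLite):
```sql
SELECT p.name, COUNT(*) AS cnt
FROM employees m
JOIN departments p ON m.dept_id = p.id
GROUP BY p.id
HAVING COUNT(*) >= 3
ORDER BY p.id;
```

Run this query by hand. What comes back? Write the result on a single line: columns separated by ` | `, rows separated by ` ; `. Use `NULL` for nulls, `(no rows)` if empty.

Join each employees row to its departments via dept_id.
Group joined rows by departments.id; compute COUNT(*) per group.
HAVING: keep groups with count ≥ 3.
  1: ids {1, 4, 6} → COUNT(*)=3
  2: ids {5, 7} → COUNT(*)=2
  3: ids {3} → COUNT(*)=1
  4: ids {2, 8} → COUNT(*)=2

Marketing | 3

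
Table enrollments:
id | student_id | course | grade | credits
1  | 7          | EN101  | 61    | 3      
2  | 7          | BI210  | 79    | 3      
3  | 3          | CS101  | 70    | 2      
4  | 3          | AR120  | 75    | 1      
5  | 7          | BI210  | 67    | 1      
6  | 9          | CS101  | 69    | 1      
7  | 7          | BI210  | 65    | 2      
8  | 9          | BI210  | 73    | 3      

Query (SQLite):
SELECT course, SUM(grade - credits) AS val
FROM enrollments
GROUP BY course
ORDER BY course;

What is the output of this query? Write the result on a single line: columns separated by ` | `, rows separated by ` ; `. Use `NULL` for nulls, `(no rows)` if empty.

AR120 | 74 ; BI210 | 275 ; CS101 | 136 ; EN101 | 58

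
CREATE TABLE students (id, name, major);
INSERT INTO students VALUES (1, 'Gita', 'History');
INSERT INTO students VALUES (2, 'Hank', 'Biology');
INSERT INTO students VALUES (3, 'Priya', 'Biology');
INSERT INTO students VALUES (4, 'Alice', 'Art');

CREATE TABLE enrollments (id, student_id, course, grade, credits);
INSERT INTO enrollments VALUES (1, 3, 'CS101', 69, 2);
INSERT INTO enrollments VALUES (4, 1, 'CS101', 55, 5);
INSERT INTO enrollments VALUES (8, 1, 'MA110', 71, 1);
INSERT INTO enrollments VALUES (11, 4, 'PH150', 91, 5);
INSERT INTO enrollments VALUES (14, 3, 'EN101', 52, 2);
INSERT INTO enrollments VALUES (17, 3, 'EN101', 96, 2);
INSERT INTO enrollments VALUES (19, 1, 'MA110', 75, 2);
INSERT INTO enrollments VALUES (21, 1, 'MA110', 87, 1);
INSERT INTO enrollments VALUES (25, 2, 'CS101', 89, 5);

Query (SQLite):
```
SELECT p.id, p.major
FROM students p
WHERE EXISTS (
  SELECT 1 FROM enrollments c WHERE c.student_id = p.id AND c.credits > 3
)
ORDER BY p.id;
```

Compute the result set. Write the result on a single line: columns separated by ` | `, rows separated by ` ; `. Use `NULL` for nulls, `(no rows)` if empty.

1 | History ; 2 | Biology ; 4 | Art

For each students row, check whether any enrollments with matching student_id has credits > 3.
Keep rows where that is true.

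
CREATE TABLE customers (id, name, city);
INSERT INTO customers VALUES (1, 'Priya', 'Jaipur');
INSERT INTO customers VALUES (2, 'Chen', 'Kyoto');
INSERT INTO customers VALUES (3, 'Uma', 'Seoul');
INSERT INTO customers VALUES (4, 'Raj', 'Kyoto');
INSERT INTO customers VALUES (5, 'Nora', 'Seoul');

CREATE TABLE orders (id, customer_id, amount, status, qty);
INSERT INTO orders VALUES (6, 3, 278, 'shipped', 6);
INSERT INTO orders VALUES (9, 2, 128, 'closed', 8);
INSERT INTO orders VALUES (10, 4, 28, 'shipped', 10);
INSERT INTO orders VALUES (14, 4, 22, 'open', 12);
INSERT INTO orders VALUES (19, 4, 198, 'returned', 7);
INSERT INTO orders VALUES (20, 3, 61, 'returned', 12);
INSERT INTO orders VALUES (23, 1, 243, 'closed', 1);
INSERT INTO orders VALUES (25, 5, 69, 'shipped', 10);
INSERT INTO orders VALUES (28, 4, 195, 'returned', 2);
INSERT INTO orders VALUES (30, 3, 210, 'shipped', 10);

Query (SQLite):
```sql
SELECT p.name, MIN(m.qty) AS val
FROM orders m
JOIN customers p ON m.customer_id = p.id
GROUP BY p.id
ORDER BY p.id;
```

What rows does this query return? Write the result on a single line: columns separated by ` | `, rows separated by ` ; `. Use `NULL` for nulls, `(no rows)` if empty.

Priya | 1 ; Chen | 8 ; Uma | 6 ; Raj | 2 ; Nora | 10

Join each orders row to its customers via customer_id.
Group joined rows by customers.id; compute MIN(m.qty) per group.
  1: ids {23} → MIN(m.qty)=1
  2: ids {9} → MIN(m.qty)=8
  3: ids {6, 20, 30} → MIN(m.qty)=6
  4: ids {10, 14, 19, 28} → MIN(m.qty)=2
  5: ids {25} → MIN(m.qty)=10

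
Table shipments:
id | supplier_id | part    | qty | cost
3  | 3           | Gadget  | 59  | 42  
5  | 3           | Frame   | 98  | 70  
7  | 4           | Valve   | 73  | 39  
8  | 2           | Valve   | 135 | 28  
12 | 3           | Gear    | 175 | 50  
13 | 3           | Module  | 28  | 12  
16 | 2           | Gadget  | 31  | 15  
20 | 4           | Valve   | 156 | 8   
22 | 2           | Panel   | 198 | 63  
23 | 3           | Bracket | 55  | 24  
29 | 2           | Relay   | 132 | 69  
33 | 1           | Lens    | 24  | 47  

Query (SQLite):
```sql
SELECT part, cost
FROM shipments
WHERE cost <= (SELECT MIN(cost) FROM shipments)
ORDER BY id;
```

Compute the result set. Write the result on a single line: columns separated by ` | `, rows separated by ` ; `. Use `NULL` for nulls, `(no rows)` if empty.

Scalar subquery: MIN(cost) over all shipments rows = 8.
Keep rows where cost <= that value.

Valve | 8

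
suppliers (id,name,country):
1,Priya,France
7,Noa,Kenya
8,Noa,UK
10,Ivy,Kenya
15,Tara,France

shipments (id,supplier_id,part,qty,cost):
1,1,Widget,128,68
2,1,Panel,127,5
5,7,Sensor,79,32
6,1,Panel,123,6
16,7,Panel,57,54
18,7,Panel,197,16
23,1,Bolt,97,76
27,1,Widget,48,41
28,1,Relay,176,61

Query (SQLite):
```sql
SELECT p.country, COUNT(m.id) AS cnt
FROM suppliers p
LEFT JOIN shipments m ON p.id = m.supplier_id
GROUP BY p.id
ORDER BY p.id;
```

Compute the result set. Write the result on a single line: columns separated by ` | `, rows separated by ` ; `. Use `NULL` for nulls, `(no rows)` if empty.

LEFT JOIN keeps every suppliers row; unmatched ones get NULL for shipments columns.
Group by suppliers.id and compute COUNT(m.id). COUNT(col) of an all-NULL group is 0.
  1: ids {1, 2, 6, 23, 27, 28} → COUNT(m.id)=6
  7: ids {5, 16, 18} → COUNT(m.id)=3
  8: ids {—} → COUNT(m.id)=0
  10: ids {—} → COUNT(m.id)=0
  15: ids {—} → COUNT(m.id)=0

France | 6 ; Kenya | 3 ; UK | 0 ; Kenya | 0 ; France | 0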